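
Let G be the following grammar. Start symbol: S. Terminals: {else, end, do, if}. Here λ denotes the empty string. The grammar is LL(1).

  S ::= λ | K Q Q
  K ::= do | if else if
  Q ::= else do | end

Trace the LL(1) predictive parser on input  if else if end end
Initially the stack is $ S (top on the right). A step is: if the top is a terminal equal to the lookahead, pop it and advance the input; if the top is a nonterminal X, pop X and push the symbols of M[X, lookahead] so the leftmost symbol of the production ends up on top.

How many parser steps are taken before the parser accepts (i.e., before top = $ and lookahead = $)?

     Stack             Input                 Action
  1  $ S               if else if end end $  expand S ::= K Q Q
  2  $ Q Q K           if else if end end $  expand K ::= if else if
  3  $ Q Q if else if  if else if end end $  match if
  4  $ Q Q if else     else if end end $     match else
  5  $ Q Q if          if end end $          match if
  6  $ Q Q             end end $             expand Q ::= end
  7  $ Q end           end end $             match end
  8  $ Q               end $                 expand Q ::= end
  9  $ end             end $                 match end
Accept reached after 9 steps.

9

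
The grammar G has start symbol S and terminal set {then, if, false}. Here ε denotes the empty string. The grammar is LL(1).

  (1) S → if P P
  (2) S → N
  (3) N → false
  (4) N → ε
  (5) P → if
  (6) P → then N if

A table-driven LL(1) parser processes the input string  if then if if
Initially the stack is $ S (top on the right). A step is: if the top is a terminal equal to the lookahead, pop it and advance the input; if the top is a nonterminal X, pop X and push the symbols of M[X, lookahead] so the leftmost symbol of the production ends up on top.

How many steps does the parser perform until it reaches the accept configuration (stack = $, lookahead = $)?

     Stack          Input            Action
  1  $ S            if then if if $  expand S → if P P
  2  $ P P if       if then if if $  match if
  3  $ P P          then if if $     expand P → then N if
  4  $ P if N then  then if if $     match then
  5  $ P if N       if if $          expand N → ε
  6  $ P if         if if $          match if
  7  $ P            if $             expand P → if
  8  $ if           if $             match if
Accept reached after 8 steps.

8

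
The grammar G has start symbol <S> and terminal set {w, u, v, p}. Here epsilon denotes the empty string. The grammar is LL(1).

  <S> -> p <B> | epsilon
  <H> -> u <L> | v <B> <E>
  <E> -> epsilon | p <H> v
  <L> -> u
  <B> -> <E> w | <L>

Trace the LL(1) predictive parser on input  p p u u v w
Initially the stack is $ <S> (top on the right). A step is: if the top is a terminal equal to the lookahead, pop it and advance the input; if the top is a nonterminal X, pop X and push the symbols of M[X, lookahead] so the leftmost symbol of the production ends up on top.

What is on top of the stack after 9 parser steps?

v

step 1: stack=$ <S>  input=p p u u v w $  — expand <S> -> p <B>
step 2: stack=$ <B> p  input=p p u u v w $  — match p
step 3: stack=$ <B>  input=p u u v w $  — expand <B> -> <E> w
step 4: stack=$ w <E>  input=p u u v w $  — expand <E> -> p <H> v
step 5: stack=$ w v <H> p  input=p u u v w $  — match p
step 6: stack=$ w v <H>  input=u u v w $  — expand <H> -> u <L>
step 7: stack=$ w v <L> u  input=u u v w $  — match u
step 8: stack=$ w v <L>  input=u v w $  — expand <L> -> u
step 9: stack=$ w v u  input=u v w $  — match u
Stack after step 9: $ w v (top = v).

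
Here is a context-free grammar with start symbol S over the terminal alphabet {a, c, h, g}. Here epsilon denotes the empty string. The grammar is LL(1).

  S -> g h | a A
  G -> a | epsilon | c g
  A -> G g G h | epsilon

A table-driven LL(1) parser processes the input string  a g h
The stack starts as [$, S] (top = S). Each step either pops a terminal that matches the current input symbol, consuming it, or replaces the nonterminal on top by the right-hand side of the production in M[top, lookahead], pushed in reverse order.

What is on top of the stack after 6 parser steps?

step 1: stack=$ S  input=a g h $  — expand S -> a A
step 2: stack=$ A a  input=a g h $  — match a
step 3: stack=$ A  input=g h $  — expand A -> G g G h
step 4: stack=$ h G g G  input=g h $  — expand G -> epsilon
step 5: stack=$ h G g  input=g h $  — match g
step 6: stack=$ h G  input=h $  — expand G -> epsilon
Stack after step 6: $ h (top = h).

h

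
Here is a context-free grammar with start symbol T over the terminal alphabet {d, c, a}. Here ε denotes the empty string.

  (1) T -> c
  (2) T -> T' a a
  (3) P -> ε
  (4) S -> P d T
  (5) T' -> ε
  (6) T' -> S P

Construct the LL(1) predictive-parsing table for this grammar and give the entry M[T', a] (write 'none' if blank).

FIRST(P) = {ε}
FIRST(S) = {d}  (via P d T)
FIRST(T') = {ε, d}  (via S P)
FIRST(T) = {a, c, d}  (via T' a a)
FOLLOW(T) includes $ since T is the start symbol.
FOLLOW(T'): in T->T' a a, T' is followed by a a with FIRST {a}. Thus FOLLOW(T') = {a}.
For T' -> ε: FIRST(ε) = {ε}, so it goes in M[T', t] for t ∈ {}; since ε ∈ FIRST, also for every t ∈ FOLLOW(T') = {a}.
For T' -> S P: FIRST(S P) = {d}, so it goes in M[T', t] for t ∈ {d}.

T' -> ε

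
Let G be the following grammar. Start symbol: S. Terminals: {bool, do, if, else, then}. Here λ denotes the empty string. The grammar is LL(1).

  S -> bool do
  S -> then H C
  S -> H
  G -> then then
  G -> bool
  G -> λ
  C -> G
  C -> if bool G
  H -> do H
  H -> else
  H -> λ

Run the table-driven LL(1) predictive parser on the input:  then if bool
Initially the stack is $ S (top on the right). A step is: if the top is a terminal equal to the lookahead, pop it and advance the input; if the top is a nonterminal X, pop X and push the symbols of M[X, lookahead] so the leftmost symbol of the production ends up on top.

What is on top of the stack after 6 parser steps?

G

step 1: stack=$ S  input=then if bool $  — expand S -> then H C
step 2: stack=$ C H then  input=then if bool $  — match then
step 3: stack=$ C H  input=if bool $  — expand H -> λ
step 4: stack=$ C  input=if bool $  — expand C -> if bool G
step 5: stack=$ G bool if  input=if bool $  — match if
step 6: stack=$ G bool  input=bool $  — match bool
Stack after step 6: $ G (top = G).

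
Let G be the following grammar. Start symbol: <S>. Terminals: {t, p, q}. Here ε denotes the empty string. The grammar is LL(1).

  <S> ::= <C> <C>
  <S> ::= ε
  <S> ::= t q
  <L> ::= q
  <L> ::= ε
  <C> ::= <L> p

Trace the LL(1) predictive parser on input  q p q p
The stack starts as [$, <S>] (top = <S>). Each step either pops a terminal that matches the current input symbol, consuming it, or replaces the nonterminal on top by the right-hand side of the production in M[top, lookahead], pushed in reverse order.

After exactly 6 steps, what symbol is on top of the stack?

     Stack        Input      Action
  1  $ <S>        q p q p $  expand <S> ::= <C> <C>
  2  $ <C> <C>    q p q p $  expand <C> ::= <L> p
  3  $ <C> p <L>  q p q p $  expand <L> ::= q
  4  $ <C> p q    q p q p $  match q
  5  $ <C> p      p q p $    match p
  6  $ <C>        q p $      expand <C> ::= <L> p
Stack after step 6: $ p <L> (top = <L>).

<L>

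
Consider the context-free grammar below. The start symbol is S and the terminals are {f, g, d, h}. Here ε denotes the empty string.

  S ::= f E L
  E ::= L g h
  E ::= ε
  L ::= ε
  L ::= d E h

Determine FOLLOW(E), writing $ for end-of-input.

{$, d, h}

FIRST(S): from S::=f E L we get {f}. So FIRST(S) = {f}.
FIRST(L): from L::=ε we get {ε}; from L::=d E h we get {d}. So FIRST(L) = {ε, d}.
FIRST(E): from E::=L g h we get {d, g}; from E::=ε we get {ε}. So FIRST(E) = {ε, d, g}.
FOLLOW(S) includes $ since S is the start symbol.
FOLLOW(S): S appears on no right-hand side. Thus FOLLOW(S) = {$}.
FOLLOW(E): in S::=f E L, E is followed by L with FIRST {ε, d}; in S::=f E L, the suffix after E is nullable, so FOLLOW(E) ⊇ FOLLOW(S) = {$}; in L::=d E h, E is followed by h with FIRST {h}. Thus FOLLOW(E) = {$, d, h}.
FOLLOW(L): in S::=f E L, the suffix after L is empty, so FOLLOW(L) ⊇ FOLLOW(S) = {$}; in E::=L g h, L is followed by g h with FIRST {g}. Thus FOLLOW(L) = {$, g}.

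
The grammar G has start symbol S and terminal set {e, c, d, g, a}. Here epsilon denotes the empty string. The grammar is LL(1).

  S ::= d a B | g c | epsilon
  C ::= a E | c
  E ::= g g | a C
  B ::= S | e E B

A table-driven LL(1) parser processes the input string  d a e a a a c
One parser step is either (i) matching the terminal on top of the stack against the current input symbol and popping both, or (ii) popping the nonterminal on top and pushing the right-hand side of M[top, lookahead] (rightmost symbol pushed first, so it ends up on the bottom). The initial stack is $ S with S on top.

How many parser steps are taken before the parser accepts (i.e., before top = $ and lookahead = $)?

15

      Stack    Input            Action
   1  $ S      d a e a a a c $  expand S ::= d a B
   2  $ B a d  d a e a a a c $  match d
   3  $ B a    a e a a a c $    match a
   4  $ B      e a a a c $      expand B ::= e E B
   5  $ B E e  e a a a c $      match e
   6  $ B E    a a a c $        expand E ::= a C
   7  $ B C a  a a a c $        match a
   8  $ B C    a a c $          expand C ::= a E
   9  $ B E a  a a c $          match a
  10  $ B E    a c $            expand E ::= a C
  11  $ B C a  a c $            match a
  12  $ B C    c $              expand C ::= c
  13  $ B c    c $              match c
  14  $ B      $                expand B ::= S
  15  $ S      $                expand S ::= epsilon
Accept reached after 15 steps.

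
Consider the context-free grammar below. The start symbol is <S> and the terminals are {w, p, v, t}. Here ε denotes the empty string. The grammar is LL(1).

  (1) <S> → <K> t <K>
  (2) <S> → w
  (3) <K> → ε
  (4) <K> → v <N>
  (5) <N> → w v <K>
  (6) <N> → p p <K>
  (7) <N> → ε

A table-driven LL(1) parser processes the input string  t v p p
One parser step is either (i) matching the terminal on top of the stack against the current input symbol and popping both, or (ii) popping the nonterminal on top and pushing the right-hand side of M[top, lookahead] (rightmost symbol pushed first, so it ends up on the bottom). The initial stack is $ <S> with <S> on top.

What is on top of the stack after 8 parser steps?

     Stack        Input      Action
  1  $ <S>        t v p p $  expand <S> → <K> t <K>
  2  $ <K> t <K>  t v p p $  expand <K> → ε
  3  $ <K> t      t v p p $  match t
  4  $ <K>        v p p $    expand <K> → v <N>
  5  $ <N> v      v p p $    match v
  6  $ <N>        p p $      expand <N> → p p <K>
  7  $ <K> p p    p p $      match p
  8  $ <K> p      p $        match p
Stack after step 8: $ <K> (top = <K>).

<K>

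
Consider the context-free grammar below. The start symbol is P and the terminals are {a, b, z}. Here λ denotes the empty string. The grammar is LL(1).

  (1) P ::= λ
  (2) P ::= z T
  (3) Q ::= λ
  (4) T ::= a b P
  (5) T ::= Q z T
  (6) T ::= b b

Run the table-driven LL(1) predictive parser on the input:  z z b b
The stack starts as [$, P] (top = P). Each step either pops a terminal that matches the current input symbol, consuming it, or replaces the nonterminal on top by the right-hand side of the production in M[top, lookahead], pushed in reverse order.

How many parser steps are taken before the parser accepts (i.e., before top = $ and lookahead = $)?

     Stack    Input      Action
  1  $ P      z z b b $  expand P ::= z T
  2  $ T z    z z b b $  match z
  3  $ T      z b b $    expand T ::= Q z T
  4  $ T z Q  z b b $    expand Q ::= λ
  5  $ T z    z b b $    match z
  6  $ T      b b $      expand T ::= b b
  7  $ b b    b b $      match b
  8  $ b      b $        match b
Accept reached after 8 steps.

8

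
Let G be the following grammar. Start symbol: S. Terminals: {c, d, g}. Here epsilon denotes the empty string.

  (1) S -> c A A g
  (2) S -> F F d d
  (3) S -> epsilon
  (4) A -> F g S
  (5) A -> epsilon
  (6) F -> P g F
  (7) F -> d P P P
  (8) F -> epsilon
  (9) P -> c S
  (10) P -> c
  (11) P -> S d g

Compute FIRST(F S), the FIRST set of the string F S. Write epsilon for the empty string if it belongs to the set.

{epsilon, c, d}

FIRST(S) = {epsilon, c, d}  (via F F d d)
FIRST(P) = {c, d}  (via S d g)
FIRST(F) = {epsilon, c, d}  (via P g F)
FIRST(A) = {epsilon, c, d, g}  (via F g S)
FIRST(F S): take FIRST of each symbol in turn, carrying on past any symbol whose FIRST contains epsilon; result {epsilon, c, d}.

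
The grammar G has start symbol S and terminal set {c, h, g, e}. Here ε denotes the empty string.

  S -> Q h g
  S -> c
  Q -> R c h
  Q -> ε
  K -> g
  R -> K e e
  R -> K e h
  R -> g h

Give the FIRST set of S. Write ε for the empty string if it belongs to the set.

{c, g, h}

FIRST(K) = {g}
FIRST(R) = {g}  (via K e e, K e h)
FIRST(Q) = {ε, g}  (via R c h)
FIRST(S) = {c, g, h}  (via Q h g)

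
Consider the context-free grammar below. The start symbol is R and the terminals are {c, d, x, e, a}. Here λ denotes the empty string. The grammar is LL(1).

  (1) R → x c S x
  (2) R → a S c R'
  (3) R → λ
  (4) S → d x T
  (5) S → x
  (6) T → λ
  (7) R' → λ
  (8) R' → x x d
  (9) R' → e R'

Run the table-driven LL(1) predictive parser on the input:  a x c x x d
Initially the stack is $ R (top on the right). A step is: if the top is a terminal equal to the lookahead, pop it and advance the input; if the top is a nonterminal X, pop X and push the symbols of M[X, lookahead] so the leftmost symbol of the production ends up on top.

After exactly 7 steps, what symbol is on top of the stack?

x

step 1: stack=$ R  input=a x c x x d $  — expand R → a S c R'
step 2: stack=$ R' c S a  input=a x c x x d $  — match a
step 3: stack=$ R' c S  input=x c x x d $  — expand S → x
step 4: stack=$ R' c x  input=x c x x d $  — match x
step 5: stack=$ R' c  input=c x x d $  — match c
step 6: stack=$ R'  input=x x d $  — expand R' → x x d
step 7: stack=$ d x x  input=x x d $  — match x
Stack after step 7: $ d x (top = x).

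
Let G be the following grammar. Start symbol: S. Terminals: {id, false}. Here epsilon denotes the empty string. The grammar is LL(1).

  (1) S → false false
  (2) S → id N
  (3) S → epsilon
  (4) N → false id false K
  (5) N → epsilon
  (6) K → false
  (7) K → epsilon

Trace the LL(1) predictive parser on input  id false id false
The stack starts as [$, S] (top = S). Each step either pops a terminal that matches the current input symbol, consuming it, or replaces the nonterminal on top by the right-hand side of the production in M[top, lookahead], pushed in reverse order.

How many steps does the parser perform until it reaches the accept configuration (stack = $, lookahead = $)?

7

step 1: stack=$ S  input=id false id false $  — expand S → id N
step 2: stack=$ N id  input=id false id false $  — match id
step 3: stack=$ N  input=false id false $  — expand N → false id false K
step 4: stack=$ K false id false  input=false id false $  — match false
step 5: stack=$ K false id  input=id false $  — match id
step 6: stack=$ K false  input=false $  — match false
step 7: stack=$ K  input=$  — expand K → epsilon
Accept reached after 7 steps.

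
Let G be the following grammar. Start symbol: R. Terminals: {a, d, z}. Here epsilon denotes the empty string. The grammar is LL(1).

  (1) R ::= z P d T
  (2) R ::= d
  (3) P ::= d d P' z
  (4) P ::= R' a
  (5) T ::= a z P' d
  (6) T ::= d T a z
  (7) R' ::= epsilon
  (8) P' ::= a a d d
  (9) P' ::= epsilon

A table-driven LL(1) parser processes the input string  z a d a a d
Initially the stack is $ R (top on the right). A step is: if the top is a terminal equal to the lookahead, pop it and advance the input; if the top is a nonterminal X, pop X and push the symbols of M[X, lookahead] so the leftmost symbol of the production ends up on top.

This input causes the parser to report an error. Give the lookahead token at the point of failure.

step 1: stack=$ R  input=z a d a a d $  — expand R ::= z P d T
step 2: stack=$ T d P z  input=z a d a a d $  — match z
step 3: stack=$ T d P  input=a d a a d $  — expand P ::= R' a
step 4: stack=$ T d a R'  input=a d a a d $  — expand R' ::= epsilon
step 5: stack=$ T d a  input=a d a a d $  — match a
step 6: stack=$ T d  input=d a a d $  — match d
step 7: stack=$ T  input=a a d $  — expand T ::= a z P' d
step 8: stack=$ d P' z a  input=a a d $  — match a
step 9: stack=$ d P' z  input=a d $  — error: top is terminal z but lookahead is a

a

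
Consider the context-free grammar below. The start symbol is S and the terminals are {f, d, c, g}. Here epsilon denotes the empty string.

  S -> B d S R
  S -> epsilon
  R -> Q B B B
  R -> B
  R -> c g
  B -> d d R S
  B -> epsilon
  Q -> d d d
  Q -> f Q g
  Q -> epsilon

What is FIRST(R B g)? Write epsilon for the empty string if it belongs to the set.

{c, d, f, g}

FIRST(B) = {epsilon, d}
FIRST(Q) = {epsilon, d, f}
FIRST(S) = {epsilon, d}  (via B d S R)
FIRST(R) = {epsilon, c, d, f}  (via Q B B B, B)
FIRST(R B g): take FIRST of each symbol in turn, carrying on past any symbol whose FIRST contains epsilon; result {c, d, f, g}.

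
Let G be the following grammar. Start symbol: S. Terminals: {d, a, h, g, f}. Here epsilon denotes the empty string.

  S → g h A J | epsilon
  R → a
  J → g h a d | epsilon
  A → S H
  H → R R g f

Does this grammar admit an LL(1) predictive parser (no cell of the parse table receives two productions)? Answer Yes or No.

Yes

FIRST(S) = {epsilon, g}
FIRST(R) = {a}
FIRST(J) = {epsilon, g}
FIRST(A) = {a, g}
FIRST(H) = {a}
FOLLOW(S) = {$, a}
FOLLOW(R) = {a, g}
FOLLOW(J) = {$, a}
FOLLOW(A) = {$, a, g}
FOLLOW(H) = {$, a, g}
Each cell of M receives at most one production.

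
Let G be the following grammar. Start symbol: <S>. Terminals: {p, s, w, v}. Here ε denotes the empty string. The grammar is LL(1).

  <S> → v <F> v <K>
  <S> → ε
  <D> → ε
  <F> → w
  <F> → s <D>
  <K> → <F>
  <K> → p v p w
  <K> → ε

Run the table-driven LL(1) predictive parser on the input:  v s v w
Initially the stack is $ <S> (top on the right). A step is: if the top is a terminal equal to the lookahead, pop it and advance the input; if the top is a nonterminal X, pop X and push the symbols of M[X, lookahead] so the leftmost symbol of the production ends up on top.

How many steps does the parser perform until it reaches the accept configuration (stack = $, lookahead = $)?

     Stack          Input      Action
  1  $ <S>          v s v w $  expand <S> → v <F> v <K>
  2  $ <K> v <F> v  v s v w $  match v
  3  $ <K> v <F>    s v w $    expand <F> → s <D>
  4  $ <K> v <D> s  s v w $    match s
  5  $ <K> v <D>    v w $      expand <D> → ε
  6  $ <K> v        v w $      match v
  7  $ <K>          w $        expand <K> → <F>
  8  $ <F>          w $        expand <F> → w
  9  $ w            w $        match w
Accept reached after 9 steps.

9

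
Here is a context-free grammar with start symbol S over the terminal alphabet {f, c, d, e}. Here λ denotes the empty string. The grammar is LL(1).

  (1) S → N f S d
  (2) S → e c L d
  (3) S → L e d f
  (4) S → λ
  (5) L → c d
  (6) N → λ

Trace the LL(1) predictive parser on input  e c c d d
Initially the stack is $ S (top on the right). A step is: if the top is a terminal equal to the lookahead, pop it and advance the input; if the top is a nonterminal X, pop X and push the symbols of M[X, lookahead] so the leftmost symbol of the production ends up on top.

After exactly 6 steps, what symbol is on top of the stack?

d

step 1: stack=$ S  input=e c c d d $  — expand S → e c L d
step 2: stack=$ d L c e  input=e c c d d $  — match e
step 3: stack=$ d L c  input=c c d d $  — match c
step 4: stack=$ d L  input=c d d $  — expand L → c d
step 5: stack=$ d d c  input=c d d $  — match c
step 6: stack=$ d d  input=d d $  — match d
Stack after step 6: $ d (top = d).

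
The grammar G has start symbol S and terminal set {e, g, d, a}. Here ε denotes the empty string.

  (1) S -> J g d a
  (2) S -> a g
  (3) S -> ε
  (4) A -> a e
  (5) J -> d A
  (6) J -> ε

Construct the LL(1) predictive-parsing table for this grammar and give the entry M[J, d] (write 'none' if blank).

J -> d A

FIRST(A) = {a}
FIRST(J) = {ε, d}
FIRST(S) = {ε, a, d, g}  (via J g d a)
FOLLOW(S) includes $ since S is the start symbol.
FOLLOW(J): in S->J g d a, J is followed by g d a with FIRST {g}. Thus FOLLOW(J) = {g}.
For J -> d A: FIRST(d A) = {d}, so it goes in M[J, t] for t ∈ {d}.
For J -> ε: FIRST(ε) = {ε}, so it goes in M[J, t] for t ∈ {}; since ε ∈ FIRST, also for every t ∈ FOLLOW(J) = {g}.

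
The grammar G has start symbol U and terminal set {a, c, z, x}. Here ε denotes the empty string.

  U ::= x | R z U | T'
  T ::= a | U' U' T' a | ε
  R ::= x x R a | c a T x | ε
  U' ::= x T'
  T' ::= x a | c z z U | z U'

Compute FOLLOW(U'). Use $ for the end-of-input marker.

FIRST(R) = {ε, c, x}
FIRST(U') = {x}
FIRST(T') = {c, x, z}
FIRST(U) = {c, x, z}  (via R z U, T')
FIRST(T) = {ε, a, x}  (via U' U' T' a)
FOLLOW(U) includes $ since U is the start symbol.
FOLLOW(T): in R::=c a T x, T is followed by x with FIRST {x}. Thus FOLLOW(T) = {x}.
FOLLOW(R): in U::=R z U, R is followed by z U with FIRST {z}; in R::=x x R a, R is followed by a with FIRST {a}. Thus FOLLOW(R) = {a, z}.
FOLLOW(U): in U::=R z U, the suffix after U is empty (adds nothing new); in T'::=c z z U, the suffix after U is empty, so FOLLOW(U) ⊇ FOLLOW(T') = {$, a, c, x, z}. Thus FOLLOW(U) = {$, a, c, x, z}.
FOLLOW(U'): in T::=U' U' T' a (occurrence 1), U' is followed by U' T' a with FIRST {x}; in T::=U' U' T' a (occurrence 2), U' is followed by T' a with FIRST {c, x, z}; in T'::=z U', the suffix after U' is empty, so FOLLOW(U') ⊇ FOLLOW(T') = {$, a, c, x, z}. Thus FOLLOW(U') = {$, a, c, x, z}.
FOLLOW(T'): in U::=T', the suffix after T' is empty, so FOLLOW(T') ⊇ FOLLOW(U) = {$, a, c, x, z}; in T::=U' U' T' a, T' is followed by a with FIRST {a}; in U'::=x T', the suffix after T' is empty, so FOLLOW(T') ⊇ FOLLOW(U') = {$, a, c, x, z}. Thus FOLLOW(T') = {$, a, c, x, z}.

{$, a, c, x, z}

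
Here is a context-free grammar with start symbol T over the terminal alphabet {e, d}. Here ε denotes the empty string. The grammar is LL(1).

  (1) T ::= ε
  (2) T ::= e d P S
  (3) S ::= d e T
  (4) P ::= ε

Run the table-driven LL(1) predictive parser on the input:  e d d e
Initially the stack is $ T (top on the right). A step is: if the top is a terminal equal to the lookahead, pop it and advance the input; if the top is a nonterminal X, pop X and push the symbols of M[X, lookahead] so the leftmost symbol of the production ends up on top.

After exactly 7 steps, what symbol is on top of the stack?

     Stack      Input      Action
  1  $ T        e d d e $  expand T ::= e d P S
  2  $ S P d e  e d d e $  match e
  3  $ S P d    d d e $    match d
  4  $ S P      d e $      expand P ::= ε
  5  $ S        d e $      expand S ::= d e T
  6  $ T e d    d e $      match d
  7  $ T e      e $        match e
Stack after step 7: $ T (top = T).

T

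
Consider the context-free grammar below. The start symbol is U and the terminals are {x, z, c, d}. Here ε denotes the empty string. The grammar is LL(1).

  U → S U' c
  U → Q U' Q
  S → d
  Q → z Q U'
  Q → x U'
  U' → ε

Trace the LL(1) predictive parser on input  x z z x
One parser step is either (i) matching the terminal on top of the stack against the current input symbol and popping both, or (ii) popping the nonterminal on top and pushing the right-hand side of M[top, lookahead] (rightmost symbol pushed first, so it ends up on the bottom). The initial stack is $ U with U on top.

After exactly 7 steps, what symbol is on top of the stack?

Q

step 1: stack=$ U  input=x z z x $  — expand U → Q U' Q
step 2: stack=$ Q U' Q  input=x z z x $  — expand Q → x U'
step 3: stack=$ Q U' U' x  input=x z z x $  — match x
step 4: stack=$ Q U' U'  input=z z x $  — expand U' → ε
step 5: stack=$ Q U'  input=z z x $  — expand U' → ε
step 6: stack=$ Q  input=z z x $  — expand Q → z Q U'
step 7: stack=$ U' Q z  input=z z x $  — match z
Stack after step 7: $ U' Q (top = Q).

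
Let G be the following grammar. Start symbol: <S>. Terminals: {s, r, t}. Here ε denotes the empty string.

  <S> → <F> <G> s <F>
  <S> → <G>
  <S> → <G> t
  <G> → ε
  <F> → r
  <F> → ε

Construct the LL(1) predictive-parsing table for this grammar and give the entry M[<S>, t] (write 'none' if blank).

FIRST(<G>) = {ε}
FIRST(<F>) = {ε, r}
FIRST(<S>) = {ε, r, s, t}  (via <F> <G> s <F>, <G>, <G> t)
FOLLOW(<S>) includes $ since <S> is the start symbol.
FOLLOW(<S>): <S> appears on no right-hand side. Thus FOLLOW(<S>) = {$}.
For <S> → <F> <G> s <F>: FIRST(<F> <G> s <F>) = {r, s}, so it goes in M[<S>, t] for t ∈ {r, s}.
For <S> → <G>: FIRST(<G>) = {ε}, so it goes in M[<S>, t] for t ∈ {}; since ε ∈ FIRST, also for every t ∈ FOLLOW(<S>) = {$}.
For <S> → <G> t: FIRST(<G> t) = {t}, so it goes in M[<S>, t] for t ∈ {t}.

<S> → <G> t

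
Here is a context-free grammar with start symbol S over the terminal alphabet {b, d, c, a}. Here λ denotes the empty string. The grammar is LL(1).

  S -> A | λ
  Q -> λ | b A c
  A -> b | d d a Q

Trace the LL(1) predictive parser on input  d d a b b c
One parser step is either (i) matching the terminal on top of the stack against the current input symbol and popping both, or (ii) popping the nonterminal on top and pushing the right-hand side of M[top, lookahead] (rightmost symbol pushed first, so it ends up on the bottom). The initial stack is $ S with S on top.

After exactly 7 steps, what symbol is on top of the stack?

A

     Stack      Input          Action
  1  $ S        d d a b b c $  expand S -> A
  2  $ A        d d a b b c $  expand A -> d d a Q
  3  $ Q a d d  d d a b b c $  match d
  4  $ Q a d    d a b b c $    match d
  5  $ Q a      a b b c $      match a
  6  $ Q        b b c $        expand Q -> b A c
  7  $ c A b    b b c $        match b
Stack after step 7: $ c A (top = A).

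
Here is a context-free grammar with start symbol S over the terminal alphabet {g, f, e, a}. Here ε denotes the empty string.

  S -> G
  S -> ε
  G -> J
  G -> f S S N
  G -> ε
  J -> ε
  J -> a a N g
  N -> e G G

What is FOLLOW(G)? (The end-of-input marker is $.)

{$, a, e, f, g}

FIRST(J) = {ε, a}
FIRST(N) = {e}
FIRST(G) = {ε, a, f}  (via J)
FIRST(S) = {ε, a, f}  (via G)
FOLLOW(S) includes $ since S is the start symbol.
FOLLOW(S): in G->f S S N (occurrence 1), S is followed by S N with FIRST {a, e, f}; in G->f S S N (occurrence 2), S is followed by N with FIRST {e}. Thus FOLLOW(S) = {$, a, e, f}.
FOLLOW(G): in S->G, the suffix after G is empty, so FOLLOW(G) ⊇ FOLLOW(S) = {$, a, e, f}; in N->e G G (occurrence 1), G is followed by G with FIRST {ε, a, f}; in N->e G G (occurrence 1), the suffix after G is nullable, so FOLLOW(G) ⊇ FOLLOW(N) = {$, a, e, f, g}; in N->e G G (occurrence 2), the suffix after G is empty, so FOLLOW(G) ⊇ FOLLOW(N) = {$, a, e, f, g}. Thus FOLLOW(G) = {$, a, e, f, g}.
FOLLOW(J): in G->J, the suffix after J is empty, so FOLLOW(J) ⊇ FOLLOW(G) = {$, a, e, f, g}. Thus FOLLOW(J) = {$, a, e, f, g}.
FOLLOW(N): in G->f S S N, the suffix after N is empty, so FOLLOW(N) ⊇ FOLLOW(G) = {$, a, e, f, g}; in J->a a N g, N is followed by g with FIRST {g}. Thus FOLLOW(N) = {$, a, e, f, g}.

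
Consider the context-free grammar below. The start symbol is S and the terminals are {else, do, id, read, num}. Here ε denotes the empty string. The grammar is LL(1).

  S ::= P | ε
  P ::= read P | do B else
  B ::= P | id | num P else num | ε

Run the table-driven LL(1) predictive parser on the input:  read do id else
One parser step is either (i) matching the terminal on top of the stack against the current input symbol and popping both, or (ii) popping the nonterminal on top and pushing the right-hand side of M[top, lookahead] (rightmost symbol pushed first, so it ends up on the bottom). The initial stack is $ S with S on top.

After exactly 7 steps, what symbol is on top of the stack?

else

step 1: stack=$ S  input=read do id else $  — expand S ::= P
step 2: stack=$ P  input=read do id else $  — expand P ::= read P
step 3: stack=$ P read  input=read do id else $  — match read
step 4: stack=$ P  input=do id else $  — expand P ::= do B else
step 5: stack=$ else B do  input=do id else $  — match do
step 6: stack=$ else B  input=id else $  — expand B ::= id
step 7: stack=$ else id  input=id else $  — match id
Stack after step 7: $ else (top = else).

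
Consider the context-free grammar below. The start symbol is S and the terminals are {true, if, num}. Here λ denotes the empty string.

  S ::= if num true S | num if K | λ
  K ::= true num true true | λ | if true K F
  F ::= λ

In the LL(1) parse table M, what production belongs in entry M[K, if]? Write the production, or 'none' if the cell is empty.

FIRST(S): from S::=if num true S we get {if}; from S::=num if K we get {num}; from S::=λ we get {λ}. So FIRST(S) = {λ, if, num}.
FIRST(K): from K::=true num true true we get {true}; from K::=λ we get {λ}; from K::=if true K F we get {if}. So FIRST(K) = {λ, if, true}.
FIRST(F): from F::=λ we get {λ}. So FIRST(F) = {λ}.
FOLLOW(S) includes $ since S is the start symbol.
FOLLOW(S): in S::=if num true S, the suffix after S is empty (adds nothing new). Thus FOLLOW(S) = {$}.
FOLLOW(K): in S::=num if K, the suffix after K is empty, so FOLLOW(K) ⊇ FOLLOW(S) = {$}; in K::=if true K F, K is followed by F with FIRST {λ}; in K::=if true K F, the suffix after K is nullable (adds nothing new). Thus FOLLOW(K) = {$}.
For K ::= true num true true: FIRST(true num true true) = {true}, so it goes in M[K, t] for t ∈ {true}.
For K ::= λ: FIRST(λ) = {λ}, so it goes in M[K, t] for t ∈ {}; since λ ∈ FIRST, also for every t ∈ FOLLOW(K) = {$}.
For K ::= if true K F: FIRST(if true K F) = {if}, so it goes in M[K, t] for t ∈ {if}.

K ::= if true K F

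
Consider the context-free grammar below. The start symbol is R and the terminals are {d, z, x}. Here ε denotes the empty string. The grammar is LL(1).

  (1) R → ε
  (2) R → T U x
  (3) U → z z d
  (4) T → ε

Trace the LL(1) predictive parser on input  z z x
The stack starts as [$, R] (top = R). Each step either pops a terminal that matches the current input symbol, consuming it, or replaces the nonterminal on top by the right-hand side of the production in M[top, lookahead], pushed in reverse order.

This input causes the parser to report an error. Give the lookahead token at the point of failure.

x

step 1: stack=$ R  input=z z x $  — expand R → T U x
step 2: stack=$ x U T  input=z z x $  — expand T → ε
step 3: stack=$ x U  input=z z x $  — expand U → z z d
step 4: stack=$ x d z z  input=z z x $  — match z
step 5: stack=$ x d z  input=z x $  — match z
step 6: stack=$ x d  input=x $  — error: top is terminal d but lookahead is x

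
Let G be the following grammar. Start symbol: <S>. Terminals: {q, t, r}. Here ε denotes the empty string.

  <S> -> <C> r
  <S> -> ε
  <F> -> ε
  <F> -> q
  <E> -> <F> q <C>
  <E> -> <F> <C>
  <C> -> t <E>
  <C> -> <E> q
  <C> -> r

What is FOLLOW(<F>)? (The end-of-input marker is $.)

FIRST(<F>) = {ε, q}
FIRST(<S>) = {ε, q, r, t}  (via <C> r)
FIRST(<E>) = {q, r, t}  (via <F> q <C>, <F> <C>)
FIRST(<C>) = {q, r, t}  (via <E> q)
FOLLOW(<S>) includes $ since <S> is the start symbol.
FOLLOW(<S>): <S> appears on no right-hand side. Thus FOLLOW(<S>) = {$}.
FOLLOW(<F>): in <E>-><F> q <C>, <F> is followed by q <C> with FIRST {q}; in <E>-><F> <C>, <F> is followed by <C> with FIRST {q, r, t}. Thus FOLLOW(<F>) = {q, r, t}.
FOLLOW(<E>): in <C>->t <E>, the suffix after <E> is empty, so FOLLOW(<E>) ⊇ FOLLOW(<C>) = {q, r}; in <C>-><E> q, <E> is followed by q with FIRST {q}. Thus FOLLOW(<E>) = {q, r}.
FOLLOW(<C>): in <S>-><C> r, <C> is followed by r with FIRST {r}; in <E>-><F> q <C>, the suffix after <C> is empty, so FOLLOW(<C>) ⊇ FOLLOW(<E>) = {q, r}; in <E>-><F> <C>, the suffix after <C> is empty, so FOLLOW(<C>) ⊇ FOLLOW(<E>) = {q, r}. Thus FOLLOW(<C>) = {q, r}.

{q, r, t}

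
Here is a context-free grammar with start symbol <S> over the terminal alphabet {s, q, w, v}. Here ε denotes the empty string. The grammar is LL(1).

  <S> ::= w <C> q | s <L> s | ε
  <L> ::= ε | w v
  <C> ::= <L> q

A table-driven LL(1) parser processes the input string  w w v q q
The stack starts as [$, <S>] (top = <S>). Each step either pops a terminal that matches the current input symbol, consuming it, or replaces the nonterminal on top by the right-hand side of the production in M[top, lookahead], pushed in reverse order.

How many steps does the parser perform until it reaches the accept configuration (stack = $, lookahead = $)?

8

     Stack      Input        Action
  1  $ <S>      w w v q q $  expand <S> ::= w <C> q
  2  $ q <C> w  w w v q q $  match w
  3  $ q <C>    w v q q $    expand <C> ::= <L> q
  4  $ q q <L>  w v q q $    expand <L> ::= w v
  5  $ q q v w  w v q q $    match w
  6  $ q q v    v q q $      match v
  7  $ q q      q q $        match q
  8  $ q        q $          match q
Accept reached after 8 steps.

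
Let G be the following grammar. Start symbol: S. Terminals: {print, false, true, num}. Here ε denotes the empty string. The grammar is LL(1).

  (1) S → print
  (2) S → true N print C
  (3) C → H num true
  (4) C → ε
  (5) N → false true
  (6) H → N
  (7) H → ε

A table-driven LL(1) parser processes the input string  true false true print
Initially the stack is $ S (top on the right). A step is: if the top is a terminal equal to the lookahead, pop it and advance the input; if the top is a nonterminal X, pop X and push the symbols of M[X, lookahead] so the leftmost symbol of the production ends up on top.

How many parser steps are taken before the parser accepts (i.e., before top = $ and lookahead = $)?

     Stack                 Input                    Action
  1  $ S                   true false true print $  expand S → true N print C
  2  $ C print N true      true false true print $  match true
  3  $ C print N           false true print $       expand N → false true
  4  $ C print true false  false true print $       match false
  5  $ C print true        true print $             match true
  6  $ C print             print $                  match print
  7  $ C                   $                        expand C → ε
Accept reached after 7 steps.

7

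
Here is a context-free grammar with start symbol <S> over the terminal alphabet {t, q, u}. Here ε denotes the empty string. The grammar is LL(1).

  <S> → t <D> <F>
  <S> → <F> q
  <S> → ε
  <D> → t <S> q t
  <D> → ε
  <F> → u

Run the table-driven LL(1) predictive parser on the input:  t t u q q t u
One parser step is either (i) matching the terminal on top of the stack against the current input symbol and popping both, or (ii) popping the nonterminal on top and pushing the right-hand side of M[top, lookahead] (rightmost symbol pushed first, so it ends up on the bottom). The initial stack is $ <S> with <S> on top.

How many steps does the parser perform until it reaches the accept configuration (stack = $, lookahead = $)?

step 1: stack=$ <S>  input=t t u q q t u $  — expand <S> → t <D> <F>
step 2: stack=$ <F> <D> t  input=t t u q q t u $  — match t
step 3: stack=$ <F> <D>  input=t u q q t u $  — expand <D> → t <S> q t
step 4: stack=$ <F> t q <S> t  input=t u q q t u $  — match t
step 5: stack=$ <F> t q <S>  input=u q q t u $  — expand <S> → <F> q
step 6: stack=$ <F> t q q <F>  input=u q q t u $  — expand <F> → u
step 7: stack=$ <F> t q q u  input=u q q t u $  — match u
step 8: stack=$ <F> t q q  input=q q t u $  — match q
step 9: stack=$ <F> t q  input=q t u $  — match q
step 10: stack=$ <F> t  input=t u $  — match t
step 11: stack=$ <F>  input=u $  — expand <F> → u
step 12: stack=$ u  input=u $  — match u
Accept reached after 12 steps.

12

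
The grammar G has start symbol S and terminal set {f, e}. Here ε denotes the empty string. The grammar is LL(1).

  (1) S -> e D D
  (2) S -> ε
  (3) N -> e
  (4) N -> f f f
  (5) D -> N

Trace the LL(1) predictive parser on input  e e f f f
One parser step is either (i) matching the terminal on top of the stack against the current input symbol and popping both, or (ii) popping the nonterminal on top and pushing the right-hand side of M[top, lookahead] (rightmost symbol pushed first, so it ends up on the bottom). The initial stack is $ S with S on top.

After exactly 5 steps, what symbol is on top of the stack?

     Stack    Input        Action
  1  $ S      e e f f f $  expand S -> e D D
  2  $ D D e  e e f f f $  match e
  3  $ D D    e f f f $    expand D -> N
  4  $ D N    e f f f $    expand N -> e
  5  $ D e    e f f f $    match e
Stack after step 5: $ D (top = D).

D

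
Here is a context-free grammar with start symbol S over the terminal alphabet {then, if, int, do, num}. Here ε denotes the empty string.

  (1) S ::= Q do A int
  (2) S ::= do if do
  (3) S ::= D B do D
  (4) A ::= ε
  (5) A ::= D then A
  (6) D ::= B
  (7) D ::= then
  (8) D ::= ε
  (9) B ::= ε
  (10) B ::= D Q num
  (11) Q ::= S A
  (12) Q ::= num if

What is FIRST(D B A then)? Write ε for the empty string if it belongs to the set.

{do, num, then}

FIRST(S) = {do, num, then}  (via Q do A int, D B do D)
FIRST(Q) = {do, num, then}  (via S A)
FIRST(A) = {ε, do, num, then}  (via D then A)
FIRST(D) = {ε, do, num, then}  (via B)
FIRST(B) = {ε, do, num, then}  (via D Q num)
FIRST(D B A then): take FIRST of each symbol in turn, carrying on past any symbol whose FIRST contains ε; result {do, num, then}.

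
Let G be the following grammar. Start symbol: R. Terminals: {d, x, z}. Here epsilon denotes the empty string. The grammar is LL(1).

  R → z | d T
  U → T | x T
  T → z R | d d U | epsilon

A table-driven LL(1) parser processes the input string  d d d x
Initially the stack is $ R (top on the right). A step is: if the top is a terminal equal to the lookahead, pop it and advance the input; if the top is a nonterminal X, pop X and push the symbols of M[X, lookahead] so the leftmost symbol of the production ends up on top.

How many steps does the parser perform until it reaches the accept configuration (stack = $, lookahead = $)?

     Stack    Input      Action
  1  $ R      d d d x $  expand R → d T
  2  $ T d    d d d x $  match d
  3  $ T      d d x $    expand T → d d U
  4  $ U d d  d d x $    match d
  5  $ U d    d x $      match d
  6  $ U      x $        expand U → x T
  7  $ T x    x $        match x
  8  $ T      $          expand T → epsilon
Accept reached after 8 steps.

8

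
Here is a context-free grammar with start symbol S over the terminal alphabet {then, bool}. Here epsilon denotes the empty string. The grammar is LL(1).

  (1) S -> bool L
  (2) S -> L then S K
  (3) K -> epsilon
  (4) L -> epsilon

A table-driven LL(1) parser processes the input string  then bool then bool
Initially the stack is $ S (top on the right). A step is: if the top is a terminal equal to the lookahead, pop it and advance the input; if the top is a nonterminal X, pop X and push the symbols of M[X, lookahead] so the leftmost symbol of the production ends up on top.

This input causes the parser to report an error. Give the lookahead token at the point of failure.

then

step 1: stack=$ S  input=then bool then bool $  — expand S -> L then S K
step 2: stack=$ K S then L  input=then bool then bool $  — expand L -> epsilon
step 3: stack=$ K S then  input=then bool then bool $  — match then
step 4: stack=$ K S  input=bool then bool $  — expand S -> bool L
step 5: stack=$ K L bool  input=bool then bool $  — match bool
step 6: stack=$ K L  input=then bool $  — expand L -> epsilon
step 7: stack=$ K  input=then bool $  — error: M[K, then] is empty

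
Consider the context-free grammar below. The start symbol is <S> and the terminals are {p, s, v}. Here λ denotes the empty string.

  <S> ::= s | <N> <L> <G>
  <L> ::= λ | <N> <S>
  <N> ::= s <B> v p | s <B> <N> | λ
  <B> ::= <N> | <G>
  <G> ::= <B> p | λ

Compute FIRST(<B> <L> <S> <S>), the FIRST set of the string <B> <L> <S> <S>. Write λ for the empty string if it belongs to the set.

{λ, p, s}

FIRST(<N>) = {λ, s}
FIRST(<S>) = {λ, p, s}  (via <N> <L> <G>)
FIRST(<L>) = {λ, p, s}  (via <N> <S>)
FIRST(<B>) = {λ, p, s}  (via <N>, <G>)
FIRST(<G>) = {λ, p, s}  (via <B> p)
FIRST(<B> <L> <S> <S>): take FIRST of each symbol in turn, carrying on past any symbol whose FIRST contains λ; result {λ, p, s}.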